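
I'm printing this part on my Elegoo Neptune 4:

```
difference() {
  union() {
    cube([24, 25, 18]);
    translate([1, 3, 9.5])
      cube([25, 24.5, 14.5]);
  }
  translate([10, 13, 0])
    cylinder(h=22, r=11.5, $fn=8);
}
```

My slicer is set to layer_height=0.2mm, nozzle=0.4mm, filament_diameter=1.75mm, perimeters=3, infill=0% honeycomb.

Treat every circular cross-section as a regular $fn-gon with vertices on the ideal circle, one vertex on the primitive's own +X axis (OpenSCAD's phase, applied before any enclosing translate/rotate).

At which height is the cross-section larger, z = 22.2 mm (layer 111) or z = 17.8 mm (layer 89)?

layer 111 (z = 22.2 mm)

Layer 111 (z = 22.2): the cube is not intersected at this z (z outside [0, 18]); the cube at (1, 3) is present — its section is the full 25×24.5 rectangle (area 612.50 mm²); Combining (union): only the 25×24.5 cube at (1, 3) is present, so the union is just that shape — area = 612.50 mm²; the cylinder at (10, 13) does not reach this height (z outside [0, 22]); Taking the first minus the rest: none of the subtracted shapes is present at this height, so the result so far is unchanged — area = 612.50 mm². So its area = 612.50 mm². Layer 89 (z = 17.8): the cube is present — its section is the full 24×25 rectangle (area 600.00 mm²); the cube at (1, 3) is present — its section is the full 25×24.5 rectangle (area 612.50 mm²); Taking the union: the regions partially overlap — summed areas 1212.50 mm² minus the doubly-counted overlap 506.00 mm² gives 706.50 mm² — area = 706.50 mm²; the r=11.5 cylinder at (10, 13) gives a regular 8-gon of circumradius 11.5 (constant along its height) (area = (8/2)·11.500²·sin(360°/8) = 374.06 mm²); Subtracting the remaining from the first: starting from the result so far (706.50 mm²), the r=11.5 cylinder at (10, 13) partially overlaps it — only the 368.63 mm² overlap (of its 374.06 mm²) is removed, clipping the outline — area = 337.87 mm². So its area = 337.87 mm². Layer 111 is larger (612.50 vs 337.87 mm²).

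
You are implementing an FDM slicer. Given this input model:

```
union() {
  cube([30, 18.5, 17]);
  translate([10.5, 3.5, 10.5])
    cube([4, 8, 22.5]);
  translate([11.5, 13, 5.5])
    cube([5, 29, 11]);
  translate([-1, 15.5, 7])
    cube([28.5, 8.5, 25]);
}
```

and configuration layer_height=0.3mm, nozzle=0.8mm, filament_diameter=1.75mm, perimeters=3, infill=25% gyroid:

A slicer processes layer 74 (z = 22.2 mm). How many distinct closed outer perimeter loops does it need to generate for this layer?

2

At z = 22.2 mm: the cube is absent (z outside [0, 17]); the cube at (10.5, 3.5) is present — its section is the full 4×8 rectangle; the cube at (11.5, 13) is not intersected at this z (z outside [5.5, 16.5]); the 28.5×8.5 cube at (-1, 15.5) contributes its full rectangle; Combining (union): the 2 present regions are separate (no shared area or edge), so areas and boundary lengths simply add and each stays a separate island — 2 connected regions. The result has 2 disconnected regions.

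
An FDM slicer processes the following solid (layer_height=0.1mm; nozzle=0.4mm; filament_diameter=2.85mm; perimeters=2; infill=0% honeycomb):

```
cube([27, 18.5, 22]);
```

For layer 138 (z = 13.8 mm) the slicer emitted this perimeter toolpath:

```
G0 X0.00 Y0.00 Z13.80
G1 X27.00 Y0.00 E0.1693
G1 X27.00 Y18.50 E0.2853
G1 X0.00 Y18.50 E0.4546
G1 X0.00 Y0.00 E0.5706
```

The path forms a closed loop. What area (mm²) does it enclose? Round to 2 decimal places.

Apply the shoelace formula to the sequence of (X, Y) vertices; enclosed area = 499.50 mm².

499.50 mm²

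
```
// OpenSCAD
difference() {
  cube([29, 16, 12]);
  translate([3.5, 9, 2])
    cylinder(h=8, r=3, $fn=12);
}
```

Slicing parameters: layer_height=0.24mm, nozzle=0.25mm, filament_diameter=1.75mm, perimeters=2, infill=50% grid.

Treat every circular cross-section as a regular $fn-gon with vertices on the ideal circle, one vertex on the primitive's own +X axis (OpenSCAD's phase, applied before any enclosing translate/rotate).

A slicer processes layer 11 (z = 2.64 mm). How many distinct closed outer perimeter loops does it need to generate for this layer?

1

At z = 2.64 mm: the cube (footprint 29×16) is included at this height; the r=3 cylinder at (3.5, 9) gives a regular 12-gon of circumradius 3 (constant along its height); Taking the first minus the rest: starting from the 29×16 cube, the r=3 cylinder at (3.5, 9) lies wholly inside it (removes its full 27.00 mm² and its 18.63 mm outline becomes a hole wall) — 1 connected region with 1 hole. The result has 1 disconnected region.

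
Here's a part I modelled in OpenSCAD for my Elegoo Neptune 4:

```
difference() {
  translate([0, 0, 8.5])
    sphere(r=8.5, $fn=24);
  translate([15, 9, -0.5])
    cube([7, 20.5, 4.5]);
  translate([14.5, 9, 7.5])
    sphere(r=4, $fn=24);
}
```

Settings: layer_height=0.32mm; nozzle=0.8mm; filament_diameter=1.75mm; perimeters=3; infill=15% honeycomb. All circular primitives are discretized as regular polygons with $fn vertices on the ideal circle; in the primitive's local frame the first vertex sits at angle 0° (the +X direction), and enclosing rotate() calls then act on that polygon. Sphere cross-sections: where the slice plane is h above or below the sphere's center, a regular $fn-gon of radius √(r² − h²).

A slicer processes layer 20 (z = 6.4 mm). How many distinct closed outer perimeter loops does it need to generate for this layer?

At z = 6.4 mm: the r=8.5 sphere contributes a regular 24-gon of circumradius √(8.5²−2.1²) = 8.237; the cube at (15, 9) is not intersected at this z (z outside [-0.5, 4]); the r=4 sphere at (14.5, 9) contributes a regular 24-gon of circumradius √(4²−1.1²) = 3.846; After the difference (first − rest): starting from the r=8.5 sphere, the r=4 sphere at (14.5, 9) misses the remaining region (no effect) — 1 connected region. The result has 1 disconnected region.

1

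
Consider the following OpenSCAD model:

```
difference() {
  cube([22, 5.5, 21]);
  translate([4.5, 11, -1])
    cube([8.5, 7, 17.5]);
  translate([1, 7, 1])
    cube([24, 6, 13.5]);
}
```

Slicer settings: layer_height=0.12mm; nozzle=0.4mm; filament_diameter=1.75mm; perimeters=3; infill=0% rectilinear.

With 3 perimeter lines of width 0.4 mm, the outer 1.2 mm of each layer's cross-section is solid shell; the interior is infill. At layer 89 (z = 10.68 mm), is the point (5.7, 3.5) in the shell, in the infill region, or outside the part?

At z = 10.68 mm: the 22×5.5 cube contributes its full rectangle; the cube at (4.5, 11) (footprint 8.5×7) is included at this height; the 24×6 cube at (1, 7) contributes its full rectangle; Subtracting the remaining from the first: starting from the 22×5.5 cube, the 8.5×7 cube at (4.5, 11) misses the remaining region (no effect); the 24×6 cube at (1, 7) misses the remaining region (no effect) — 1 connected region. Overall, the cross-section is a single solid region. The nearest boundary edge runs (0.00, 5.50)→(22.00, 5.50); distance from the point to it = 2.00 mm. The point is inside the cross-section and 2.00 mm from the nearest boundary — more than the 1.2 mm shell width (3 × 0.4), so it's in the infill interior.

infill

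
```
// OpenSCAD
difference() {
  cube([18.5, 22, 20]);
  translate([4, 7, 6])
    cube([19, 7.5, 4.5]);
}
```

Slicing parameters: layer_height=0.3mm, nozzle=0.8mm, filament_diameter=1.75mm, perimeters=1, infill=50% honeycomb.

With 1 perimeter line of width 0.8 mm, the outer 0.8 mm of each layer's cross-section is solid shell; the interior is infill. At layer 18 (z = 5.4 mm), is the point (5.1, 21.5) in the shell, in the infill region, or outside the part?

At z = 5.4 mm: the 18.5×22 cube contributes its full rectangle; the cube at (4, 7) does not reach this height (z outside [6, 10.5]); Subtracting the remaining from the first: none of the subtracted shapes is present at this height, so the 18.5×22 cube is unchanged — 1 connected region. Overall, the cross-section is a single solid region. The nearest boundary edge runs (18.50, 22.00)→(0.00, 22.00); distance from the point to it = 0.50 mm. The point is inside the cross-section, 0.50 mm from the nearest boundary — within the 0.8 mm shell band (1 × 0.8).

shell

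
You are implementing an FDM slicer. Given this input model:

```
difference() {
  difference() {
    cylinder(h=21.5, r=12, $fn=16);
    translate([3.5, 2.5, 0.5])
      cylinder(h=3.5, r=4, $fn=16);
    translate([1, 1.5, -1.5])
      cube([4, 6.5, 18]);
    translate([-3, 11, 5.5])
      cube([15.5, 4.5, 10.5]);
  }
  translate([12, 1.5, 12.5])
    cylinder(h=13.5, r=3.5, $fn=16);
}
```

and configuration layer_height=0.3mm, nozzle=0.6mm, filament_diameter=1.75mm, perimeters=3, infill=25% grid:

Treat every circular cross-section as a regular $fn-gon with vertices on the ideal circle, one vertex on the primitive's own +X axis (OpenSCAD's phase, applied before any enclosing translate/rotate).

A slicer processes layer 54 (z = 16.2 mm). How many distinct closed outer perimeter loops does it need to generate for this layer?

1

At z = 16.2 mm: the r=12 cylinder contributes a regular 16-gon of circumradius 12; the cylinder at (3.5, 2.5) is not intersected at this z (z outside [0.5, 4]); the cube at (1, 1.5) (footprint 4×6.5) is included at this height; the cube at (-3, 11) is not intersected at this z (z outside [5.5, 16]); Taking the first minus the rest: starting from the r=12 cylinder, the 4×6.5 cube at (1, 1.5) lies wholly inside it (removes its full 26.00 mm² and its 21.00 mm outline becomes a hole wall) — 1 connected region with 1 hole; the r=3.5 cylinder at (12, 1.5) contributes a regular 16-gon of circumradius 3.5; After the difference (first − rest): starting from that combined region, the r=3.5 cylinder at (12, 1.5) partially overlaps it — only the 15.97 mm² overlap (of its 37.50 mm²) is removed, clipping the outline — 1 connected region with 1 hole. The result has 1 disconnected region.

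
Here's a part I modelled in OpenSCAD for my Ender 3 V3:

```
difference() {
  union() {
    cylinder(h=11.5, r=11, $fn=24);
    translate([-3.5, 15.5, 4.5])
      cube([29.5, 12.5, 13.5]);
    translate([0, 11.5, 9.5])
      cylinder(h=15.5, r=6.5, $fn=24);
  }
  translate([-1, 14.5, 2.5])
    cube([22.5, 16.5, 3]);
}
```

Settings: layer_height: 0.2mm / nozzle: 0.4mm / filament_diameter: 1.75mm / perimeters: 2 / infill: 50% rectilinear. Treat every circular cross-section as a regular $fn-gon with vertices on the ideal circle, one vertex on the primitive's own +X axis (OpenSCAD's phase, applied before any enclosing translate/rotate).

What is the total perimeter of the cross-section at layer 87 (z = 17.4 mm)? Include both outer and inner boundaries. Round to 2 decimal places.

105.18 mm

At z = 17.4 mm: the cylinder is absent (z outside [0, 11.5]); the cube at (-3.5, 15.5) (footprint 29.5×12.5) is included at this height (perimeter 84.00 mm); the cylinder at (0, 11.5): section is a regular 24-gon, circumradius r=6.5 (perimeter = 2·24·6.500·sin(180°/24) = 40.72 mm); Merging all regions: the regions partially overlap (shared area 16.18 mm²), so the edge portions inside another operand are dropped and the merged outline is re-measured after clipping — boundary = 105.18 mm; the cube at (-1, 14.5) is absent (z outside [2.5, 5.5]); After the difference (first − rest): none of the subtracted shapes is present at this height, so the result so far is unchanged — boundary = 105.18 mm. Overall, the cross-section is a single solid region. Total boundary length (outer) = 105.18 mm.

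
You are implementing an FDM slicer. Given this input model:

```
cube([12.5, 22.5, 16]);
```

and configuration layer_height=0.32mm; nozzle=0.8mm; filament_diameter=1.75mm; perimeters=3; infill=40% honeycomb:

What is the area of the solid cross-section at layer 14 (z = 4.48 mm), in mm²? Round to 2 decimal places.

281.25 mm²

At z = 4.48 mm: the cube (footprint 12.5×22.5) is included at this height (area 281.25 mm²). Overall, the cross-section is a single solid region. Net area = 281.25 mm².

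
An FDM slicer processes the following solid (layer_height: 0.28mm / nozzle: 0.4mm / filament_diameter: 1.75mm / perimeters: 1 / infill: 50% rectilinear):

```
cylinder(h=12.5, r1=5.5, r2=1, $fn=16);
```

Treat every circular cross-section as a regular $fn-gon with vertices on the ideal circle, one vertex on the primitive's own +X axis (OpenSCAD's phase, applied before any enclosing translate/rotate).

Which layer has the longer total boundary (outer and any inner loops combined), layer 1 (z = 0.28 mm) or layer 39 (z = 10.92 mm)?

layer 1 (z = 0.28 mm)

Layer 1 (z = 0.28): the cone (r1=5.5→r2=1) has section circumradius 5.399 here — a regular 16-gon (perimeter = 2·16·5.399·sin(180°/16) = 33.71 mm). So its perimeter = 33.71 mm. Layer 39 (z = 10.92): the cone (r1=5.5→r2=1) has section circumradius 1.569 here — a regular 16-gon (perimeter = 2·16·1.569·sin(180°/16) = 9.79 mm). So its perimeter = 9.79 mm. Layer 1 is larger (33.71 vs 9.79 mm).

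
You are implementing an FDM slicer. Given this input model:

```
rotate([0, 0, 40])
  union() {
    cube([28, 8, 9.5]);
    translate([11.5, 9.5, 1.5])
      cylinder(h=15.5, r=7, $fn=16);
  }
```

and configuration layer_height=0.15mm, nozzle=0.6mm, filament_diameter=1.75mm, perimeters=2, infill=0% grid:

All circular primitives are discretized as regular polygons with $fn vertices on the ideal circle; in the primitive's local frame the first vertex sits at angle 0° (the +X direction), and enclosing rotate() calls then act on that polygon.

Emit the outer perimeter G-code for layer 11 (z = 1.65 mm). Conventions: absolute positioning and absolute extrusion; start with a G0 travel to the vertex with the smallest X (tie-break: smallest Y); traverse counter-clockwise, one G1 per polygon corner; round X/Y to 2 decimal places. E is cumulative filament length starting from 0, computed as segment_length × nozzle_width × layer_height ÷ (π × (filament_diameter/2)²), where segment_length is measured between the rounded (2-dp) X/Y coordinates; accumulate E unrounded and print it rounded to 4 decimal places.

G0 X-5.14 Y6.13 Z1.65
G1 X0.00 Y0.00 E0.2993
G1 X21.45 Y18.00 E1.3471
G1 X16.31 Y24.13 E1.6464
G1 X8.80 Y17.83 E2.0132
G1 X8.07 Y19.17 E2.0703
G1 X5.94 Y20.88 E2.1725
G1 X3.31 Y21.64 E2.2750
G1 X0.60 Y21.35 E2.3769
G1 X-1.80 Y20.03 E2.4794
G1 X-3.51 Y17.90 E2.5816
G1 X-4.27 Y15.28 E2.6837
G1 X-3.97 Y12.56 E2.7861
G1 X-2.66 Y10.17 E2.8881
G1 X-1.47 Y9.21 E2.9453
G1 X-5.14 Y6.13 E3.1246

At z = 1.65 mm: the cube is present — its section is the full 28×8 rectangle; the cylinder at (11.5, 9.5): section is a regular 16-gon, circumradius r=7; Merging all regions: the regions partially overlap (shared area 54.45 mm²), so overlapping operands fuse into one piece — 1 connected region; (rotated 40° about Z; rotation is an isometry so areas/perimeters/island counts are preserved). The outline is a single polygon with 15 vertices. Extrusion per mm of travel: 0.6 × 0.15 / (π × 0.875²) = 0.037418. Accumulating E over each segment gives final E = 3.1246.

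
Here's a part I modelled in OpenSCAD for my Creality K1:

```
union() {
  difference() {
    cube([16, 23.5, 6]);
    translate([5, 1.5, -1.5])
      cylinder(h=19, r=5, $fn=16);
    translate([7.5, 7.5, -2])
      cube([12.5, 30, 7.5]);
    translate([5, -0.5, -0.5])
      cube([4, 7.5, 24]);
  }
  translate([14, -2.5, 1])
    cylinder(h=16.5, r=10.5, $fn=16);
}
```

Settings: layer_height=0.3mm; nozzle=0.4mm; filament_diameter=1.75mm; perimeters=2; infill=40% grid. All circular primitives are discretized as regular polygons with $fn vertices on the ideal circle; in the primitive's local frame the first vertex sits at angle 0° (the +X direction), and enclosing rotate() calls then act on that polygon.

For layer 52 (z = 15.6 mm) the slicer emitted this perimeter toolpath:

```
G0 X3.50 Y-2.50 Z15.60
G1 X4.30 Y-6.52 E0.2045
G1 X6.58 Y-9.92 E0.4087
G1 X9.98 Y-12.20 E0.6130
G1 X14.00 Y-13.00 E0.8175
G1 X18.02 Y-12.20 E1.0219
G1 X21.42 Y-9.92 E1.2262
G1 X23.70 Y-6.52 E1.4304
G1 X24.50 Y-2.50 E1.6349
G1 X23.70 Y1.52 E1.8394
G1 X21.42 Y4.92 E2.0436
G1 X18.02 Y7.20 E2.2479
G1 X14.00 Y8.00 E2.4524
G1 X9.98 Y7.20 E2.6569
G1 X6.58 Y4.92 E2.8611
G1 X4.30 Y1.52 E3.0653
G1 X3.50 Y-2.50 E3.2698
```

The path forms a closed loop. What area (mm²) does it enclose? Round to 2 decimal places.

Apply the shoelace formula to the sequence of (X, Y) vertices; enclosed area = 337.42 mm².

337.42 mm²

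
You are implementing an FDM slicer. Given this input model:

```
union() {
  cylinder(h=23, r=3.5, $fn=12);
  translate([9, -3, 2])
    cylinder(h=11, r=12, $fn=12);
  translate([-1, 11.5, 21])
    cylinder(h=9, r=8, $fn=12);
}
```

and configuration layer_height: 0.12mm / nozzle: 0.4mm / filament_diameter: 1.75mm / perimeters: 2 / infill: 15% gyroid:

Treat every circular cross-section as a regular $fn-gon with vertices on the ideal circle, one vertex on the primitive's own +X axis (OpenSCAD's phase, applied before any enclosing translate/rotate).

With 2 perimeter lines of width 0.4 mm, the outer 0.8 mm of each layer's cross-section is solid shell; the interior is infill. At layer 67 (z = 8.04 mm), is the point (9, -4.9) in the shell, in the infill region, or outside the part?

infill

At z = 8.04 mm: the cylinder: section is a regular 12-gon, circumradius r=3.5; the r=12 cylinder at (9, -3) contributes a regular 12-gon of circumradius 12; the cylinder at (-1, 11.5) does not reach this height (z outside [21, 30]); Merging all regions: the regions partially overlap (shared area 31.86 mm²), so overlapping operands fuse into one piece — 1 connected region. Overall, the cross-section is a single solid region. The nearest boundary edge runs (15.00, -13.39)→(9.00, -15.00); distance from the point to it = 9.76 mm. The point is inside the cross-section and 9.76 mm from the nearest boundary — more than the 0.8 mm shell width (2 × 0.4), so it's in the infill interior.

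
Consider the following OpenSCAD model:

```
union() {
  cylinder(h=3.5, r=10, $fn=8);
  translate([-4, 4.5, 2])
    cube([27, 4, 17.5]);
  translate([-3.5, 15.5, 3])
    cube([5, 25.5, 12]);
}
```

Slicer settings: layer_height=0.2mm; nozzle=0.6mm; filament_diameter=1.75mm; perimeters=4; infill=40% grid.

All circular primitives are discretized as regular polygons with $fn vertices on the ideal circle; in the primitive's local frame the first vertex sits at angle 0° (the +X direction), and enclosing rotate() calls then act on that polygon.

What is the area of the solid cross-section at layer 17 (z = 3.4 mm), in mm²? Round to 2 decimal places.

475.18 mm²

At z = 3.4 mm: the r=10 cylinder contributes a regular 8-gon of circumradius 10 (area = (8/2)·10.000²·sin(360°/8) = 282.84 mm²); the cube at (-4, 4.5) is present — its section is the full 27×4 rectangle (area 108.00 mm²); the 5×25.5 cube at (-3.5, 15.5) contributes its full rectangle (area 127.50 mm²); Merging all regions: the regions partially overlap — summed areas 518.34 mm² minus the doubly-counted overlap 43.16 mm² gives 475.18 mm² — area = 475.18 mm². Overall, the cross-section has 2 separate islands. Net area = 475.18 mm².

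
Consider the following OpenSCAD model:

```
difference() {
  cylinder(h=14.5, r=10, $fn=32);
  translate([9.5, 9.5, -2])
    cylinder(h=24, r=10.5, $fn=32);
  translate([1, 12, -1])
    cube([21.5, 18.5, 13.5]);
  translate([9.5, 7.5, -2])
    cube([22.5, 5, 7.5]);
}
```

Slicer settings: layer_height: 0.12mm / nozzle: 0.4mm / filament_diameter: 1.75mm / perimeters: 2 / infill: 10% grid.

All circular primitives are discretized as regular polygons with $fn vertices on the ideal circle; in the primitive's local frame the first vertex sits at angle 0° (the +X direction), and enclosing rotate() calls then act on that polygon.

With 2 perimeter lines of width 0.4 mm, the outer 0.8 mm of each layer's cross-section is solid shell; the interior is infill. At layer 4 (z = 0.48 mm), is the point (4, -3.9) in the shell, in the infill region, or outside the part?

infill

At z = 0.48 mm: the r=10 cylinder contributes a regular 32-gon of circumradius 10; the cylinder at (9.5, 9.5): section is a regular 32-gon, circumradius r=10.5; the cube at (1, 12) is present — its section is the full 21.5×18.5 rectangle; the cube at (9.5, 7.5) (footprint 22.5×5) is included at this height; Subtracting the remaining from the first: starting from the r=10 cylinder, the r=10.5 cylinder at (9.5, 9.5) partially overlaps it — only the 74.71 mm² overlap (of its 344.14 mm²) is removed, clipping the outline; the 21.5×18.5 cube at (1, 12) misses the remaining region (no effect); the 22.5×5 cube at (9.5, 7.5) misses the remaining region (no effect) — 1 connected region. Overall, the cross-section is a single solid region. The nearest boundary edge runs (3.67, 0.77)→(5.48, -0.20); distance from the point to it = 3.99 mm. The point is inside the cross-section and 3.99 mm from the nearest boundary — more than the 0.8 mm shell width (2 × 0.4), so it's in the infill interior.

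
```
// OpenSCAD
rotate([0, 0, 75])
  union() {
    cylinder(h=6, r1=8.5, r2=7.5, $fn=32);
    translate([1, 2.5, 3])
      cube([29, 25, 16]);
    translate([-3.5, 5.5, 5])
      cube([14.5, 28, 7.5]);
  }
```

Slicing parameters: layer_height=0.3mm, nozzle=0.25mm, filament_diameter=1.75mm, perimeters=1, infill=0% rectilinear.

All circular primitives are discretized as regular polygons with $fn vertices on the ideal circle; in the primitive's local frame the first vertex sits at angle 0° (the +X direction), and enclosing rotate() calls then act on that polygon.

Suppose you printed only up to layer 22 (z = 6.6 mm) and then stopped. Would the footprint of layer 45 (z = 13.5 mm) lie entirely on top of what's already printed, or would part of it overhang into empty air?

Compare the two slices. At z = 6.6: the cone is absent (z outside [0, 6]); the 29×25 cube at (1, 2.5) contributes its full rectangle (area 725.00 mm²); the cube at (-3.5, 5.5) (footprint 14.5×28) is included at this height (area 406.00 mm²); Taking the union: the regions partially overlap — summed areas 1131.00 mm² minus the doubly-counted overlap 220.00 mm² gives 911.00 mm² — area = 911.00 mm²; (whole slice rotated 75° about Z — lengths, areas and connectivity unchanged). At z = 13.5: the cone is not intersected at this z (z outside [0, 6]); the cube at (1, 2.5) is present — its section is the full 29×25 rectangle (area 725.00 mm²); the cube at (-3.5, 5.5) is absent (z outside [5, 12.5]); Combining (union): only the 29×25 cube at (1, 2.5) is present, so the union is just that shape — area = 725.00 mm²; (rotated 75° about Z; rotation is an isometry so areas/perimeters/island counts are preserved). Checking containment: the cross-section at z = 13.5 is a subset of the cross-section at z = 6.6.

entirely on top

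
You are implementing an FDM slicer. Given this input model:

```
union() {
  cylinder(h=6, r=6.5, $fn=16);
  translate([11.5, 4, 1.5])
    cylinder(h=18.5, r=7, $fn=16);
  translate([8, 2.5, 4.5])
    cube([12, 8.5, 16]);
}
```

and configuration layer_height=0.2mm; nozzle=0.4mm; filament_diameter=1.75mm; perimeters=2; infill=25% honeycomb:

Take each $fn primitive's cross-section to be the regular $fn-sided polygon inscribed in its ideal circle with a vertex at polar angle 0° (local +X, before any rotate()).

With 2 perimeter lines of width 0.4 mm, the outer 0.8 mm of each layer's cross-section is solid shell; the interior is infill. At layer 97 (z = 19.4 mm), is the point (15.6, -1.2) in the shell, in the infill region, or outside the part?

At z = 19.4 mm: the cylinder is absent (z outside [0, 6]); the r=7 cylinder at (11.5, 4) gives a regular 16-gon of circumradius 7 (constant along its height); the cube at (8, 2.5) is present — its section is the full 12×8.5 rectangle; Combining (union): the regions partially overlap (shared area 76.15 mm²), so overlapping operands fuse into one piece — 1 connected region. Overall, the cross-section is a single solid region. The nearest boundary edge runs (16.45, -0.95)→(14.18, -2.47); distance from the point to it = 0.26 mm. The point is inside the cross-section, 0.26 mm from the nearest boundary — within the 0.8 mm shell band (2 × 0.4).

shell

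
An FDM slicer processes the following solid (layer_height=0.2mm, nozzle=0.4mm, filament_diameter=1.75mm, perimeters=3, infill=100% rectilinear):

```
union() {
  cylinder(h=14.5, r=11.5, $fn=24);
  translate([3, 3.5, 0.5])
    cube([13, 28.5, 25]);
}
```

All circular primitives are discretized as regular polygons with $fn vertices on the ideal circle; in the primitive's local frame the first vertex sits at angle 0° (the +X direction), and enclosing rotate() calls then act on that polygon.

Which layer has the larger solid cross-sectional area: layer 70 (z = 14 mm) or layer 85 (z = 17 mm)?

layer 70 (z = 14 mm)

Layer 70 (z = 14): the r=11.5 cylinder gives a regular 24-gon of circumradius 11.5 (constant along its height) (area = (24/2)·11.500²·sin(360°/24) = 410.75 mm²); the cube at (3, 3.5) is present — its section is the full 13×28.5 rectangle (area 370.50 mm²); Merging all regions: the regions partially overlap — summed areas 781.25 mm² minus the doubly-counted overlap 39.87 mm² gives 741.37 mm² — area = 741.37 mm². So its area = 741.37 mm². Layer 85 (z = 17): the cylinder is not intersected at this z (z outside [0, 14.5]); the 13×28.5 cube at (3, 3.5) contributes its full rectangle (area 370.50 mm²); Merging all regions: only the 13×28.5 cube at (3, 3.5) is present, so the union is just that shape — area = 370.50 mm². So its area = 370.50 mm². Layer 70 is larger (741.37 vs 370.50 mm²).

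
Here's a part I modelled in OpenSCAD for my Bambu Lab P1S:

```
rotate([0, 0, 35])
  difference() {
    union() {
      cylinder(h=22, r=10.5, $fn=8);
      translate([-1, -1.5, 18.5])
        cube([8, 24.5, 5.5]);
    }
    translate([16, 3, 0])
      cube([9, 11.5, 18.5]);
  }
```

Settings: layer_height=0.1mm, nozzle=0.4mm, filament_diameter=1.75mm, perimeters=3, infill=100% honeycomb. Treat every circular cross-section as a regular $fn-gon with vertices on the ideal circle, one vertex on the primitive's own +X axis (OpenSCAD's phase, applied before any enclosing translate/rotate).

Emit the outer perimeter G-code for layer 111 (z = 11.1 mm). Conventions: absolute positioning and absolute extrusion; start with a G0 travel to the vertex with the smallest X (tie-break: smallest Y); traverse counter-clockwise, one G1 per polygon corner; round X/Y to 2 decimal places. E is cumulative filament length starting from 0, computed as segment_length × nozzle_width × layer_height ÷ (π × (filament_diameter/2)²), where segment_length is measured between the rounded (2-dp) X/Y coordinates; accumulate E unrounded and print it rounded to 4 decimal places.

At z = 11.1 mm: the r=10.5 cylinder gives a regular 8-gon of circumradius 10.5 (constant along its height); the cube at (-1, -1.5) is absent (z outside [18.5, 24]); Taking the union: only the r=10.5 cylinder is present, so the union is just that shape — 1 connected region; the cube at (16, 3) (footprint 9×11.5) is included at this height; After the difference (first − rest): starting from that combined region, the 9×11.5 cube at (16, 3) misses the remaining region (no effect) — 1 connected region; (rotated 35° about Z; rotation is an isometry so areas/perimeters/island counts are preserved). The outline is a single polygon with 8 vertices. Extrusion per mm of travel: 0.4 × 0.1 / (π × 0.875²) = 0.016630. Accumulating E over each segment gives final E = 1.0690.

G0 X-10.34 Y1.82 Z11.10
G1 X-8.60 Y-6.02 E0.1336
G1 X-1.82 Y-10.34 E0.2672
G1 X6.02 Y-8.60 E0.4008
G1 X10.34 Y-1.82 E0.5345
G1 X8.60 Y6.02 E0.6680
G1 X1.82 Y10.34 E0.8017
G1 X-6.02 Y8.60 E0.9353
G1 X-10.34 Y1.82 E1.0690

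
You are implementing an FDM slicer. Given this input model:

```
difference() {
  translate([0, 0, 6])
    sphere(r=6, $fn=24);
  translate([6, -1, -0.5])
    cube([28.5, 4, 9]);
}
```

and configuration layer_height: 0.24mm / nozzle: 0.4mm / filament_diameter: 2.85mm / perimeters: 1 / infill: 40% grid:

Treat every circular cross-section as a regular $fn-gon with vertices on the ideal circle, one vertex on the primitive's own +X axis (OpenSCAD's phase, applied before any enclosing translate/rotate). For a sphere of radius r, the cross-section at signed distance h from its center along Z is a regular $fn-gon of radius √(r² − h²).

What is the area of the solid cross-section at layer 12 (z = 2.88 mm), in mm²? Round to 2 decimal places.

81.58 mm²

At z = 2.88 mm: the r=6 sphere contributes a regular 24-gon of circumradius √(6²−3.12²) = 5.125 (area = (24/2)·5.125²·sin(360°/24) = 81.58 mm²); the 28.5×4 cube at (6, -1) contributes its full rectangle (area 114.00 mm²); Subtracting the remaining from the first: starting from the r=6 sphere (81.58 mm²), the 28.5×4 cube at (6, -1) misses the remaining region (no effect) — area = 81.58 mm². Overall, the cross-section is a single solid region. Net area = 81.58 mm².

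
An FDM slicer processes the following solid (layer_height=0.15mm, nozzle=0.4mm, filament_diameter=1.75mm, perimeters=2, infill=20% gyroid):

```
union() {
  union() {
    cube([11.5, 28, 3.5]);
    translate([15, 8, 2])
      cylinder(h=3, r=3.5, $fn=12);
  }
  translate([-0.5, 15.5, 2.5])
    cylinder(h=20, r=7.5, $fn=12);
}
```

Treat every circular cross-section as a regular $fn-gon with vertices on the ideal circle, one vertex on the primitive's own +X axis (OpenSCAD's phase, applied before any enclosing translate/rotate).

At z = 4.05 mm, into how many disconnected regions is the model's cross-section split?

2

At z = 4.05 mm: the cube does not reach this height (z outside [0, 3.5]); the r=3.5 cylinder at (15, 8) contributes a regular 12-gon of circumradius 3.5; Taking the union: only the r=3.5 cylinder at (15, 8) is present, so the union is just that shape — 1 connected region; the r=7.5 cylinder at (-0.5, 15.5) gives a regular 12-gon of circumradius 7.5 (constant along its height); Taking the union: the 2 present regions are separate (no shared area or edge), so areas and boundary lengths simply add and each stays a separate island — 2 connected regions. The result has 2 disconnected regions.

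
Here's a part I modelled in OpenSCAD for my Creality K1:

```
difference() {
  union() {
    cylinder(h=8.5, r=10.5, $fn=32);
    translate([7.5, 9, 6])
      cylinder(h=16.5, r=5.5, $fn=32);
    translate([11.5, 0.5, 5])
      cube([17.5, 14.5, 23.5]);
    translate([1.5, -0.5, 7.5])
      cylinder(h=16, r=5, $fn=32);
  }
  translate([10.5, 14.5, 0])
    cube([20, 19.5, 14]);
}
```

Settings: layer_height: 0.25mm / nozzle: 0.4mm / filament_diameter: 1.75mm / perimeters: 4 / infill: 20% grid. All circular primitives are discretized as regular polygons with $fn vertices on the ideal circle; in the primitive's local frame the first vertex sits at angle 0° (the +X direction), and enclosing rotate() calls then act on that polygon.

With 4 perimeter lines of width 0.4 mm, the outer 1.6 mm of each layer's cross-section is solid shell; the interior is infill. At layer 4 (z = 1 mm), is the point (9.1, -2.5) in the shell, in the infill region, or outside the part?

shell

At z = 1 mm: the r=10.5 cylinder contributes a regular 32-gon of circumradius 10.5; the cylinder at (7.5, 9) is not intersected at this z (z outside [6, 22.5]); the cube at (11.5, 0.5) does not reach this height (z outside [5, 28.5]); the cylinder at (1.5, -0.5) is not intersected at this z (z outside [7.5, 23.5]); Combining (union): only the r=10.5 cylinder is present, so the union is just that shape — 1 connected region; the cube at (10.5, 14.5) is present — its section is the full 20×19.5 rectangle; Subtracting the remaining from the first: starting from that combined region, the 20×19.5 cube at (10.5, 14.5) misses the remaining region (no effect) — 1 connected region. Overall, the cross-section is a single solid region. The nearest boundary edge runs (10.30, -2.05)→(9.70, -4.02); distance from the point to it = 1.02 mm. The point is inside the cross-section, 1.02 mm from the nearest boundary — within the 1.6 mm shell band (4 × 0.4).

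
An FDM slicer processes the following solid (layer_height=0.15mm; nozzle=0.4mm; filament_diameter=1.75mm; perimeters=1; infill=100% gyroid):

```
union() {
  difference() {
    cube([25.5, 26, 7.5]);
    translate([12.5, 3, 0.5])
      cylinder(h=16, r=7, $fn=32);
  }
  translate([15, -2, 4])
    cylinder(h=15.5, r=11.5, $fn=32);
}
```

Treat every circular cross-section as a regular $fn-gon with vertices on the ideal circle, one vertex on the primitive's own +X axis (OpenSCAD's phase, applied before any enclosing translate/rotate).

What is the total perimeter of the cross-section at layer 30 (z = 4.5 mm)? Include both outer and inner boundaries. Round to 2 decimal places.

At z = 4.5 mm: the 25.5×26 cube contributes its full rectangle (perimeter 103.00 mm); the r=7 cylinder at (12.5, 3) contributes a regular 32-gon of circumradius 7 (perimeter = 2·32·7.000·sin(180°/32) = 43.91 mm); Taking the first minus the rest: starting from the 25.5×26 cube, the r=7 cylinder at (12.5, 3) partially overlaps it — only the 117.02 mm² overlap (of its 152.95 mm²) is removed, clipping the outline — boundary = 118.58 mm; the cylinder at (15, -2): section is a regular 32-gon, circumradius r=11.5 (perimeter = 2·32·11.500·sin(180°/32) = 72.14 mm); Taking the union: the regions partially overlap (shared area 50.88 mm²), so the edge portions inside another operand are dropped and the merged outline is re-measured after clipping — boundary (outer + 1 inner loop) = 144.12 mm. Overall, the cross-section is one region with 1 hole. Total boundary length (outer + inner) = 144.12 mm.

144.12 mm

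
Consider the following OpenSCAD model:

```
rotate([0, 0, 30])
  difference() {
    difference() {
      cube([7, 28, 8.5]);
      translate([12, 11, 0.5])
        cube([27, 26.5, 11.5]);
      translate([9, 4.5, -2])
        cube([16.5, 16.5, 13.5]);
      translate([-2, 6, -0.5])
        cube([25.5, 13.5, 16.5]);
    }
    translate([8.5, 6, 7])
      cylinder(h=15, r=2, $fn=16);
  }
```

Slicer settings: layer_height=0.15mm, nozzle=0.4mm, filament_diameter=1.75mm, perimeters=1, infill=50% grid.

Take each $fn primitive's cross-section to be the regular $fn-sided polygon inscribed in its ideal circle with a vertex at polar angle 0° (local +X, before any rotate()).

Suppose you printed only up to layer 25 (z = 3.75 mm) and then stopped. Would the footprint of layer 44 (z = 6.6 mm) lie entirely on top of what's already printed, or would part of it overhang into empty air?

Compare the two slices. At z = 3.75: the 7×28 cube contributes its full rectangle (area 196.00 mm²); the cube at (12, 11) is present — its section is the full 27×26.5 rectangle (area 715.50 mm²); the cube at (9, 4.5) (footprint 16.5×16.5) is included at this height (area 272.25 mm²); the 25.5×13.5 cube at (-2, 6) contributes its full rectangle (area 344.25 mm²); Subtracting the remaining from the first: starting from the 7×28 cube (196.00 mm²), the 27×26.5 cube at (12, 11) misses the remaining region (no effect); the 16.5×16.5 cube at (9, 4.5) misses the remaining region (no effect); the 25.5×13.5 cube at (-2, 6) partially overlaps it — only the 94.50 mm² overlap (of its 344.25 mm²) is removed, clipping the outline — area = 101.50 mm²; the cylinder at (8.5, 6) is not intersected at this z (z outside [7, 22]); Taking the first minus the rest: none of the subtracted shapes is present at this height, so that combined region is unchanged — area = 101.50 mm²; (rotated 30° about Z; rotation is an isometry so areas/perimeters/island counts are preserved). At z = 6.6: the cube is present — its section is the full 7×28 rectangle (area 196.00 mm²); the 27×26.5 cube at (12, 11) contributes its full rectangle (area 715.50 mm²); the cube at (9, 4.5) is present — its section is the full 16.5×16.5 rectangle (area 272.25 mm²); the cube at (-2, 6) is present — its section is the full 25.5×13.5 rectangle (area 344.25 mm²); After the difference (first − rest): starting from the 7×28 cube (196.00 mm²), the 27×26.5 cube at (12, 11) misses the remaining region (no effect); the 16.5×16.5 cube at (9, 4.5) misses the remaining region (no effect); the 25.5×13.5 cube at (-2, 6) partially overlaps it — only the 94.50 mm² overlap (of its 344.25 mm²) is removed, clipping the outline — area = 101.50 mm²; the cylinder at (8.5, 6) is absent (z outside [7, 22]); Subtracting the remaining from the first: none of the subtracted shapes is present at this height, so the result so far is unchanged — area = 101.50 mm²; (whole slice rotated 30° about Z — lengths, areas and connectivity unchanged). Checking containment: the cross-section at z = 6.6 is a subset of the cross-section at z = 3.75.

entirely on top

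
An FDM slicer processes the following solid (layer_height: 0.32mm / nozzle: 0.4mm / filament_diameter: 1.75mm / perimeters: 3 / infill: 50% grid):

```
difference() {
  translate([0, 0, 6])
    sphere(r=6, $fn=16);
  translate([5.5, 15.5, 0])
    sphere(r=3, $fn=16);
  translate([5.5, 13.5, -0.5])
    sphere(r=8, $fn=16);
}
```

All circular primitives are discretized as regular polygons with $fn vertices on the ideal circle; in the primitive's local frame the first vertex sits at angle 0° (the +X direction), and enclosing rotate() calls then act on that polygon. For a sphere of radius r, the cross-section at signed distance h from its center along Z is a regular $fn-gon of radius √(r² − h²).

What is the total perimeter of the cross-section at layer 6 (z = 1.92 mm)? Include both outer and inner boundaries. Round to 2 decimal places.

27.46 mm

At z = 1.92 mm: the r=6 sphere contributes a regular 16-gon of circumradius √(6²−4.08²) = 4.399 (perimeter = 2·16·4.399·sin(180°/16) = 27.46 mm); the r=3 sphere at (5.5, 15.5) contributes a regular 16-gon of circumradius √(3²−1.92²) = 2.305 (perimeter = 2·16·2.305·sin(180°/16) = 14.39 mm); the r=8 sphere at (5.5, 13.5) slices to a regular 16-gon of circumradius 7.625 (√(r²−h²) with h=2.42 from center) (perimeter = 2·16·7.625·sin(180°/16) = 47.60 mm); Taking the first minus the rest: starting from the r=6 sphere, the r=3 sphere at (5.5, 15.5) misses the remaining region (no effect); the r=8 sphere at (5.5, 13.5) misses the remaining region (no effect) — boundary = 27.46 mm. Overall, the cross-section is a single solid region. Total boundary length (outer) = 27.46 mm.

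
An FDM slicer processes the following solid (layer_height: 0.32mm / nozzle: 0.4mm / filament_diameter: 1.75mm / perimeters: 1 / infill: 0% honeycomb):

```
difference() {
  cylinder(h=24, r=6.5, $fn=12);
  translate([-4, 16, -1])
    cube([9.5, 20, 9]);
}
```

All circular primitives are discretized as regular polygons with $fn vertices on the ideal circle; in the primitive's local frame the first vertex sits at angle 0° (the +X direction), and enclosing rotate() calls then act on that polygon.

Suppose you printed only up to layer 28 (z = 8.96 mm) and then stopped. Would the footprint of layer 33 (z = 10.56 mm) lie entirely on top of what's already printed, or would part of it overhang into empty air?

Compare the two slices. At z = 8.96: the r=6.5 cylinder contributes a regular 12-gon of circumradius 6.5 (area = (12/2)·6.500²·sin(360°/12) = 126.75 mm²); the cube at (-4, 16) is absent (z outside [-1, 8]); Subtracting the remaining from the first: none of the subtracted shapes is present at this height, so the r=6.5 cylinder is unchanged — area = 126.75 mm². At z = 10.56: the r=6.5 cylinder contributes a regular 12-gon of circumradius 6.5 (area = (12/2)·6.500²·sin(360°/12) = 126.75 mm²); the cube at (-4, 16) is absent (z outside [-1, 8]); Taking the first minus the rest: none of the subtracted shapes is present at this height, so the r=6.5 cylinder is unchanged — area = 126.75 mm². Checking containment: the cross-section at z = 10.56 is a subset of the cross-section at z = 8.96.

entirely on top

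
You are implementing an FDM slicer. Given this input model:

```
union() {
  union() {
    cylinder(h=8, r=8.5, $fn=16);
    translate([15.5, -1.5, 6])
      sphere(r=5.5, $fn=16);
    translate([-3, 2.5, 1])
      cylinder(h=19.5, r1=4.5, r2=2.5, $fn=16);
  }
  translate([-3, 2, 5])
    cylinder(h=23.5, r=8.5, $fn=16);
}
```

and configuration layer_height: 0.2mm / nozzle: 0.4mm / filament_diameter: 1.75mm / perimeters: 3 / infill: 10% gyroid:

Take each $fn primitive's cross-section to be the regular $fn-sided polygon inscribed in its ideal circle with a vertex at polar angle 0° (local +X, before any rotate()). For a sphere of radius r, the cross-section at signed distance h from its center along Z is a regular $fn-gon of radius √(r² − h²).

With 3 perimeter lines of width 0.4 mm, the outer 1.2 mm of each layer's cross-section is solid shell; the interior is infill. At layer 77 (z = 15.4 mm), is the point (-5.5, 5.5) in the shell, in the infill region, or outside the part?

At z = 15.4 mm: the cylinder is not intersected at this z (z outside [0, 8]); the sphere at (15.5, -1.5) is not intersected at this z (|z−center|=9.400 > r=5.5); the cone at (-3, 2.5) contributes a regular 16-gon of circumradius 3.023 (interpolated between r1=4.5 and r2=2.5 at t=0.738); Merging all regions: only the cone at (-3, 2.5) is present, so the union is just that shape — 1 connected region; the r=8.5 cylinder at (-3, 2) gives a regular 16-gon of circumradius 8.5 (constant along its height); Taking the union: that combined region lies entirely inside the r=8.5 cylinder at (-3, 2), so the union is just the r=8.5 cylinder at (-3, 2) — 1 connected region. Overall, the cross-section is a single solid region. The nearest boundary edge runs (-9.01, 8.01)→(-6.25, 9.85); distance from the point to it = 4.04 mm. The point is inside the cross-section and 4.04 mm from the nearest boundary — more than the 1.2 mm shell width (3 × 0.4), so it's in the infill interior.

infill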